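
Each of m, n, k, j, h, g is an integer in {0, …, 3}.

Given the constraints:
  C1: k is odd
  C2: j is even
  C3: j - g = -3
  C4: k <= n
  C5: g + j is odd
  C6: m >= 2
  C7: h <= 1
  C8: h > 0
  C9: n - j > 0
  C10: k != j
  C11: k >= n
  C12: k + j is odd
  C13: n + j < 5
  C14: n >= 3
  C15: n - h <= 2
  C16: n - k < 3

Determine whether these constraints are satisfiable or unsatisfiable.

The assignment m = 3, n = 3, k = 3, j = 0, h = 1, g = 3 works:
  constraint 3 holds since j - g = -3.
  constraint 9 holds since n - j = 3.
The rest check out directly.

Satisfiable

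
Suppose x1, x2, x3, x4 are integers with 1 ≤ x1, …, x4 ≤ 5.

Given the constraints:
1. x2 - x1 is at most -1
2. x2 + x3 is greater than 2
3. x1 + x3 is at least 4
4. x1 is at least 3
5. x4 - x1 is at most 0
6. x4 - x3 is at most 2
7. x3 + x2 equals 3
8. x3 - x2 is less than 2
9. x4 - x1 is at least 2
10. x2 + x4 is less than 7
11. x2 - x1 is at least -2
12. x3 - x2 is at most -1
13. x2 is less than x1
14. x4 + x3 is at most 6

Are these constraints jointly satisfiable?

Constraints 1, 6, 9, and 12 give x4 − x1 ≥ 2, x1 − x2 ≥ 1, x2 − x3 ≥ 1, x3 − x4 ≥ -2.
Adding all 4 inequalities: the left sides telescope to 0, and the right sides sum to 2 + 1 + 1 + (-2) = 2. So 0 ≥ 2, which is false.

Unsatisfiable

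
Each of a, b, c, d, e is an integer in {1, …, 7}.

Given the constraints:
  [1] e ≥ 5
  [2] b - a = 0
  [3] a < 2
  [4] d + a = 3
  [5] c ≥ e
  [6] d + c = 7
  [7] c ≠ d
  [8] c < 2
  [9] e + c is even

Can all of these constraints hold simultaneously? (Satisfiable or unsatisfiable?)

Unsatisfiable

From constraints 1 and 5: c ≥ e and e ≥ 5, so c ≥ 5. From constraint 8: c ≤ 1. But 1 < 5, so no value of c works.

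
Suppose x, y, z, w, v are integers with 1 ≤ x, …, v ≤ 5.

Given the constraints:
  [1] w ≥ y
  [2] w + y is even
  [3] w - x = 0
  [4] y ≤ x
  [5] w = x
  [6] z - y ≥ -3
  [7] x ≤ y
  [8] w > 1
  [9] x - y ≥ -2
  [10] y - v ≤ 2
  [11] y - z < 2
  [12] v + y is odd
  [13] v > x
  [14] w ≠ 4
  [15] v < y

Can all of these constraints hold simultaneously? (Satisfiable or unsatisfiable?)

Unsatisfiable

Constraints 4, 13, and 15 give y ≤ x, x < v, v < y. Chaining: y ≤ x < v < y, which forces y < y — impossible.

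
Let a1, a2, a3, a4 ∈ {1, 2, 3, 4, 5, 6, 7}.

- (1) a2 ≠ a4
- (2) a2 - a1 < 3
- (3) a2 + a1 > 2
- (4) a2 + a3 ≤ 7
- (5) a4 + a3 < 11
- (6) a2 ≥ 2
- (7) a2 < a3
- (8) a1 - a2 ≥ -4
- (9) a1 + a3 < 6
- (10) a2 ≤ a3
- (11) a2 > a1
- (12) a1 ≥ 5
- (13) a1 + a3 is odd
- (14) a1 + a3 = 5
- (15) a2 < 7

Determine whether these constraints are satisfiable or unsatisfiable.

From constraint 12: a1 ≥ 5. From constraints 6 and 10: a3 ≥ a2 ≥ 2. Hence a1 + a3 ≥ 7. But constraint 14 requires a1 + a3 = 5, and 5 < 7. Contradiction.

Unsatisfiable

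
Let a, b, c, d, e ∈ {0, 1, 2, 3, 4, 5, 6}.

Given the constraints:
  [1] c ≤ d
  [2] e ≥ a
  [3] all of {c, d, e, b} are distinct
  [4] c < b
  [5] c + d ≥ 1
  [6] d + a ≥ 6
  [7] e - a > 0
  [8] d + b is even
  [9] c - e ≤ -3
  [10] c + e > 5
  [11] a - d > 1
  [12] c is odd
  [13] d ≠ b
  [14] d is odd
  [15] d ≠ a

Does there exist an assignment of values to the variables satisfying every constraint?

Satisfiable

One satisfying assignment is a = 5, b = 5, c = 1, d = 3, e = 6.
For the less obvious constraints — constraint 5: c + d = 4; constraint 6: d + a = 8 — and the others hold by inspection.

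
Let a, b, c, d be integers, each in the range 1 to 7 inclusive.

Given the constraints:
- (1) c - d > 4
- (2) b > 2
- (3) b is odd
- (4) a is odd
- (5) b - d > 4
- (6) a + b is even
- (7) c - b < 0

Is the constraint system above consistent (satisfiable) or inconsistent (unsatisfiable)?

Satisfiable

The assignment a = 5, b = 7, c = 6, d = 1 works:
  constraint 1 holds since c - d = 5.
  constraint 5 holds since b - d = 6.
  constraint 7 holds since c - b = -1.
The rest check out directly.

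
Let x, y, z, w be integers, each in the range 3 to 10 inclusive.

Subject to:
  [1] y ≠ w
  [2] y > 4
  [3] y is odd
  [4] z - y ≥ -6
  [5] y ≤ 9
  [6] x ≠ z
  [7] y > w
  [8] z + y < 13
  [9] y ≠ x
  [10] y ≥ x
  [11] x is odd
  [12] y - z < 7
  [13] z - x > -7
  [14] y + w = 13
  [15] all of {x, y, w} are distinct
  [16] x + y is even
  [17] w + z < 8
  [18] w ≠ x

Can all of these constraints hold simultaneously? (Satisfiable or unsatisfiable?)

The assignment x = 7, y = 9, z = 3, w = 4 works:
  constraint 4 holds since z - y = -6.
  constraint 8 holds since z + y = 12.
  constraint 12 holds since y - z = 6.
The rest check out directly.

Satisfiable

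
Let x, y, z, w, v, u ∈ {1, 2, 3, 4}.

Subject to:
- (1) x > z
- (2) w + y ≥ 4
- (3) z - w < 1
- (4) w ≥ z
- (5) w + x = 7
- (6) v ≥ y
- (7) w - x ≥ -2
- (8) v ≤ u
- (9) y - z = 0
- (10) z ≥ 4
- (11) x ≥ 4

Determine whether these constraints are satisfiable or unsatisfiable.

From constraints 4 and 10: w ≥ z ≥ 4. From constraint 11: x ≥ 4. Hence w + x ≥ 8. But constraint 5 requires w + x = 7, and 7 < 8. Contradiction.

Unsatisfiable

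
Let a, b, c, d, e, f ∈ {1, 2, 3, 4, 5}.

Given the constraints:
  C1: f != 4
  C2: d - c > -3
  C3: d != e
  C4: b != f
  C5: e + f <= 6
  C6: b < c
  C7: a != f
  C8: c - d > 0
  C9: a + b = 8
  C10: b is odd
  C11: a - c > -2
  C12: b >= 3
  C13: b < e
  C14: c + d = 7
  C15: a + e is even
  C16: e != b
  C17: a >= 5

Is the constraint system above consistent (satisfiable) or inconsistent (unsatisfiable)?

Satisfiable

One satisfying assignment is a = 5, b = 3, c = 4, d = 3, e = 5, f = 1.
For the less obvious constraints — constraint 2: d - c = -1; constraint 5: e + f = 6 — and the others hold by inspection.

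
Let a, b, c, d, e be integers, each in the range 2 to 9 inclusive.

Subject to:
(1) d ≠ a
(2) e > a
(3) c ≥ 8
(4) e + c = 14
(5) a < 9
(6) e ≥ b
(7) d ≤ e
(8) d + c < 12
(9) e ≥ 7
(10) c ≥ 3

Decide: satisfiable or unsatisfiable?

From constraint 9: e ≥ 7. From constraint 3: c ≥ 8. Hence e + c ≥ 15. But constraint 4 requires e + c = 14, and 14 < 15. Contradiction.

Unsatisfiable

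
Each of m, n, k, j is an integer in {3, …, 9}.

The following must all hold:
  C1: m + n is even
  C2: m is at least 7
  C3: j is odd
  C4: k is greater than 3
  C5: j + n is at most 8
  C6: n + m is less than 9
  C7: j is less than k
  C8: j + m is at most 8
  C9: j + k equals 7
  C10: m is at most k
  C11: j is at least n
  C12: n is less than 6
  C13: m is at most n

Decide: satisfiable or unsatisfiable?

Unsatisfiable

From constraints 2 and 13: n ≥ m and m ≥ 7, so n ≥ 7. From constraint 12: n ≤ 5. But 5 < 7, so no value of n works.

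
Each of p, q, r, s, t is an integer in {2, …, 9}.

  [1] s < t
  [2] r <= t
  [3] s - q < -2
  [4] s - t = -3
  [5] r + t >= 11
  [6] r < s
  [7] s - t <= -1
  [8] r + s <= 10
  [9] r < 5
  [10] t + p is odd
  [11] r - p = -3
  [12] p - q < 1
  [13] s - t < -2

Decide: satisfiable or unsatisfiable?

Satisfiable

Try p = 7, q = 8, r = 4, s = 5, t = 8.
Check constraint 3: s - q = -3; constraint 4: s - t = -3. The remaining constraints are straightforward to verify.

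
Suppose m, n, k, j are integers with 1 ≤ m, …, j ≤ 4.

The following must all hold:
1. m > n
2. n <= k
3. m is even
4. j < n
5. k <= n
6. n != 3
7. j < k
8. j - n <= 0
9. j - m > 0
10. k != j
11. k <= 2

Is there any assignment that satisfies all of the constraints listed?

Unsatisfiable

Constraints 1, 5, 7, and 9 give j < k, k ≤ n, n < m, m < j. Chaining: j < k ≤ n < m < j, which forces j < j — impossible.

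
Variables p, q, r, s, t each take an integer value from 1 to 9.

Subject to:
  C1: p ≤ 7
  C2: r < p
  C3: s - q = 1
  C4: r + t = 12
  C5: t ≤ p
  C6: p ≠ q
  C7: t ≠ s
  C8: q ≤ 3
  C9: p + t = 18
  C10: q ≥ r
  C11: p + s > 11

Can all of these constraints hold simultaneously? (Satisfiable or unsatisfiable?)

From constraints 8 and 10: r ≤ q ≤ 3. From constraints 1 and 5: t ≤ p ≤ 7. Hence r + t ≤ 10. But constraint 4 requires r + t = 12, and 12 > 10. Contradiction.

Unsatisfiable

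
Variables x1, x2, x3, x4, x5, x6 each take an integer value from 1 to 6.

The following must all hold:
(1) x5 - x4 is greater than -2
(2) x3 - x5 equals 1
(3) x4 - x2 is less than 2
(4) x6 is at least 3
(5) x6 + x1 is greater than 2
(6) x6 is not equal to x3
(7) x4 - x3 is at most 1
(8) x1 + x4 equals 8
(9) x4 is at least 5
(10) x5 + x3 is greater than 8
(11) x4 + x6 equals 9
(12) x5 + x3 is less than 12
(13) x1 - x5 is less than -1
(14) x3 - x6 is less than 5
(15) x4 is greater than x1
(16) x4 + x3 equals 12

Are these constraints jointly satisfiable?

One satisfying assignment is x1 = 2, x2 = 5, x3 = 6, x4 = 6, x5 = 5, x6 = 3.
For the less obvious constraints — constraint 1: x5 - x4 = -1; constraint 2: x3 - x5 = 1 — and the others hold by inspection.

Satisfiable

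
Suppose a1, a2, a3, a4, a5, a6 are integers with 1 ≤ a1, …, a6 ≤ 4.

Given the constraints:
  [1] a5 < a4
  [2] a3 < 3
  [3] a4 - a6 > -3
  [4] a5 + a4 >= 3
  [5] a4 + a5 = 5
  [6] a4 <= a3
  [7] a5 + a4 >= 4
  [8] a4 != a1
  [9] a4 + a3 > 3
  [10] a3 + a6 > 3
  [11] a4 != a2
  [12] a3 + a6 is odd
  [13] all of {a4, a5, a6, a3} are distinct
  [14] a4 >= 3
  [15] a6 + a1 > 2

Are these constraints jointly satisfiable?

Unsatisfiable

From constraints 6 and 14: a3 ≥ a4 and a4 ≥ 3, so a3 ≥ 3. From constraint 2: a3 ≤ 2. But 2 < 3, so no value of a3 works.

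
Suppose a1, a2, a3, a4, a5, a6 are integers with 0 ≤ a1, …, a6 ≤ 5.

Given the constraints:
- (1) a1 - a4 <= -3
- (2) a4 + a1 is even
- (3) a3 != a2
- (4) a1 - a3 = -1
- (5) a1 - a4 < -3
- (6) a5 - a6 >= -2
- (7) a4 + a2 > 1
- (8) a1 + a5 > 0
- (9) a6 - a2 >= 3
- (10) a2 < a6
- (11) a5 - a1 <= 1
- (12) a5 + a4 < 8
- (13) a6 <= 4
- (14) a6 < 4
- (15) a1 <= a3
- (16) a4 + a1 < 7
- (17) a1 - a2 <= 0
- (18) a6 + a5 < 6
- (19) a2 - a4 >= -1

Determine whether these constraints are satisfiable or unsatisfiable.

Unsatisfiable

Constraints 1, 6, 9, 11, and 19 give a1 − a5 ≥ -1, a5 − a6 ≥ -2, a6 − a2 ≥ 3, a2 − a4 ≥ -1, a4 − a1 ≥ 3.
Adding all 5 inequalities: the left sides telescope to 0, and the right sides sum to (-1) + (-2) + 3 + (-1) + 3 = 2. So 0 ≥ 2, which is false.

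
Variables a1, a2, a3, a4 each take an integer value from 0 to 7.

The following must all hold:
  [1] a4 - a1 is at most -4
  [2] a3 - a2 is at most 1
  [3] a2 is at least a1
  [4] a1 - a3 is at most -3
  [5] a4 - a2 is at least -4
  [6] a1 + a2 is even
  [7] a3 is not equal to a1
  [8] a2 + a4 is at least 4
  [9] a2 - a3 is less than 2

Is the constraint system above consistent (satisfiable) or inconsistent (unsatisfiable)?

Constraints 1, 2, 4, and 5 give a4 − a2 ≥ -4, a2 − a3 ≥ -1, a3 − a1 ≥ 3, a1 − a4 ≥ 4.
Adding all 4 inequalities: the left sides telescope to 0, and the right sides sum to (-4) + (-1) + 3 + 4 = 2. So 0 ≥ 2, which is false.

Unsatisfiable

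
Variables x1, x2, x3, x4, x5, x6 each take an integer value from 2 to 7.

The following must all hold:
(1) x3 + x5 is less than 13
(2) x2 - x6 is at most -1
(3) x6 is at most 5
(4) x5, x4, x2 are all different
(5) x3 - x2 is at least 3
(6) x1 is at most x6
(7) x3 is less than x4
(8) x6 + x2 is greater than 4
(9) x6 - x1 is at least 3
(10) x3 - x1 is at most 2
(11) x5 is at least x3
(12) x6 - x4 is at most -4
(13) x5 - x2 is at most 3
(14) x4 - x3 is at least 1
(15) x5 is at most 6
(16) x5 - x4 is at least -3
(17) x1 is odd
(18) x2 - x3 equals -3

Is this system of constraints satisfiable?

Constraints 5, 9, 10, 12, 13, and 16 give x1 − x3 ≥ -2, x3 − x2 ≥ 3, x2 − x5 ≥ -3, x5 − x4 ≥ -3, x4 − x6 ≥ 4, x6 − x1 ≥ 3.
Adding all 6 inequalities: the left sides telescope to 0, and the right sides sum to (-2) + 3 + (-3) + (-3) + 4 + 3 = 2. So 0 ≥ 2, which is false.

Unsatisfiable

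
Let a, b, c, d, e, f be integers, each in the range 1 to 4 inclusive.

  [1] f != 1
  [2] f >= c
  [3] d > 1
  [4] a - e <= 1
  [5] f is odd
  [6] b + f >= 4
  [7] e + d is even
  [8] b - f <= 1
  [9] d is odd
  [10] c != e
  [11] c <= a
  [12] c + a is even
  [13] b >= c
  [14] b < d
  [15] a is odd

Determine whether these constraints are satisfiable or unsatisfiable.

Satisfiable

Setting (a, b, c, d, e, f) = (1, 2, 1, 3, 3, 3) satisfies everything: constraint 4: a - e = -2; constraint 6: b + f = 5, and the others follow.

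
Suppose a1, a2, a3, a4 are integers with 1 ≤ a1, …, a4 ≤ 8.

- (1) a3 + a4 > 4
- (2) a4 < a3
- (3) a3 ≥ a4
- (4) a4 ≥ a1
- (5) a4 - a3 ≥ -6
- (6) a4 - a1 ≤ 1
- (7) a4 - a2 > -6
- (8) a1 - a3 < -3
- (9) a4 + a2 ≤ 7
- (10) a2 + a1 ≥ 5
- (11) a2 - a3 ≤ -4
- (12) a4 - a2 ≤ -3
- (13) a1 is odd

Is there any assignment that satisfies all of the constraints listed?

Constraints 5, 11, and 12 give a4 − a3 ≥ -6, a3 − a2 ≥ 4, a2 − a4 ≥ 3.
Adding all 3 inequalities: the left sides telescope to 0, and the right sides sum to (-6) + 4 + 3 = 1. So 0 ≥ 1, which is false.

Unsatisfiable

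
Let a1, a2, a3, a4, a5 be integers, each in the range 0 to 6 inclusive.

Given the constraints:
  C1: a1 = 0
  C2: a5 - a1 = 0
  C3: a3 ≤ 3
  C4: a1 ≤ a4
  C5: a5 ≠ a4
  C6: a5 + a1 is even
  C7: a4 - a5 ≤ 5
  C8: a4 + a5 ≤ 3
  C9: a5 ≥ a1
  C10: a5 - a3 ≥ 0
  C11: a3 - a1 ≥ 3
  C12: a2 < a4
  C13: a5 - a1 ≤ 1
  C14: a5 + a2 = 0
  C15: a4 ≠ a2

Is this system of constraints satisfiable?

Unsatisfiable

Constraints 10, 11, and 13 give a3 − a1 ≥ 3, a1 − a5 ≥ -1, a5 − a3 ≥ 0.
Adding all 3 inequalities: the left sides telescope to 0, and the right sides sum to 3 + (-1) + 0 = 2. So 0 ≥ 2, which is false.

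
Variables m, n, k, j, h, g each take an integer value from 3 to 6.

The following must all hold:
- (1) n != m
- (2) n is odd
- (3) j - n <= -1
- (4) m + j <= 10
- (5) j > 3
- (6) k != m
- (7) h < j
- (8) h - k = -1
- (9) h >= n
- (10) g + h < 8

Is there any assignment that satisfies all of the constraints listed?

Unsatisfiable

Constraints 3, 7, and 9 give j < n, n ≤ h, h < j. Chaining: j < n ≤ h < j, which forces j < j — impossible.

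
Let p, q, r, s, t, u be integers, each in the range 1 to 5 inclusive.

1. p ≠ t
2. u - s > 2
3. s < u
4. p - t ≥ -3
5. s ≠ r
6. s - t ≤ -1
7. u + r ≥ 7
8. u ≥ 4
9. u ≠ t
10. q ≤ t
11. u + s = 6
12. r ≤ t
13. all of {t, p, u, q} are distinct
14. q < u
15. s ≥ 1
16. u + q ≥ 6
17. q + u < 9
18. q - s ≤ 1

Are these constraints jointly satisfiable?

Satisfiable

Setting (p, q, r, s, t, u) = (2, 1, 2, 1, 3, 5) satisfies everything: constraint 2: u - s = 4; constraint 4: p - t = -1; constraint 6: s - t = -2, and the others follow.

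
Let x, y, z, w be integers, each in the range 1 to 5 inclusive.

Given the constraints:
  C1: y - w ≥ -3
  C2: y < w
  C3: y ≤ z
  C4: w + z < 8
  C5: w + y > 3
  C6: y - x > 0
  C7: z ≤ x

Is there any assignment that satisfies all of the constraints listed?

Constraints 3, 6, and 7 give y ≤ z, z ≤ x, x < y. Chaining: y ≤ z ≤ x < y, which forces y < y — impossible.

Unsatisfiable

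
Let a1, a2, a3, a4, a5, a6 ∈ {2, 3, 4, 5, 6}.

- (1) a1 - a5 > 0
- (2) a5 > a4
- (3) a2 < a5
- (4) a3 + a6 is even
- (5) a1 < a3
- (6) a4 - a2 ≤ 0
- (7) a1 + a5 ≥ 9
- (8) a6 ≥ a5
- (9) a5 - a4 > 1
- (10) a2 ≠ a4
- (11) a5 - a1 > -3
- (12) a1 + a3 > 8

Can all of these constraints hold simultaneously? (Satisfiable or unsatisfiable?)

Satisfiable

Try a1 = 5, a2 = 3, a3 = 6, a4 = 2, a5 = 4, a6 = 6.
Check constraint 1: a1 - a5 = 1; constraint 6: a4 - a2 = -1; constraint 7: a1 + a5 = 9. The remaining constraints are straightforward to verify.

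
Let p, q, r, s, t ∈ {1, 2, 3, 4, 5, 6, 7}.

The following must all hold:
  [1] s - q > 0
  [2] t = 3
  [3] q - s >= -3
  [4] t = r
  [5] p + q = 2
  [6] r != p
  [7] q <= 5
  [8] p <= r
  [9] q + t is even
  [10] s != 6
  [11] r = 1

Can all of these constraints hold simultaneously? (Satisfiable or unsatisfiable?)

Unsatisfiable

Constraint 2 fixes t = 3 and constraint 11 fixes r = 1, but constraint 4 requires t = r. Since 3 ≠ 1, contradiction.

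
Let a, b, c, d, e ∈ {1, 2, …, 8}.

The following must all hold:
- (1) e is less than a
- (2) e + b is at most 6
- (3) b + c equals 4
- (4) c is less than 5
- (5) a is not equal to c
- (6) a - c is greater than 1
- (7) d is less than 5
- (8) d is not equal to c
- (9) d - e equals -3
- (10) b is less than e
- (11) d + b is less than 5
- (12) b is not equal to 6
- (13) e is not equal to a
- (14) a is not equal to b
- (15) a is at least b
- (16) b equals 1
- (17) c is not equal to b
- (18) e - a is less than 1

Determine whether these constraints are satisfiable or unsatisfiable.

Satisfiable

One satisfying assignment is a = 6, b = 1, c = 3, d = 2, e = 5.
For the less obvious constraints — constraint 2: e + b = 6; constraint 3: b + c = 4; constraint 6: a - c = 3 — and the others hold by inspection.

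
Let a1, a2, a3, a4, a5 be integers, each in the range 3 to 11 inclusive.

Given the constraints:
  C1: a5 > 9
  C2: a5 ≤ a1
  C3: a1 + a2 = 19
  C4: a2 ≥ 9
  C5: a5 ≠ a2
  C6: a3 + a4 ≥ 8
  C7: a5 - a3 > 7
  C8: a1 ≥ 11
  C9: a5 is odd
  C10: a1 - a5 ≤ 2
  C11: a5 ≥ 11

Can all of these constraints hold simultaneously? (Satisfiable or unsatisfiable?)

From constraints 2 and 11: a1 ≥ a5 ≥ 11. From constraint 4: a2 ≥ 9. Hence a1 + a2 ≥ 20. But constraint 3 requires a1 + a2 = 19, and 19 < 20. Contradiction.

Unsatisfiable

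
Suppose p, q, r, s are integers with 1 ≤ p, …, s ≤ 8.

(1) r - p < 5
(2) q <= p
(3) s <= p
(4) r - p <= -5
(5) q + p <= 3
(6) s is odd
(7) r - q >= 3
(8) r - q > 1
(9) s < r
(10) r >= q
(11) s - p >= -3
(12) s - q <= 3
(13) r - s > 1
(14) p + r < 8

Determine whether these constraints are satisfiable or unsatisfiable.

Unsatisfiable

Constraints 4, 7, 11, and 12 give q − s ≥ -3, s − p ≥ -3, p − r ≥ 5, r − q ≥ 3.
Adding all 4 inequalities: the left sides telescope to 0, and the right sides sum to (-3) + (-3) + 5 + 3 = 2. So 0 ≥ 2, which is false.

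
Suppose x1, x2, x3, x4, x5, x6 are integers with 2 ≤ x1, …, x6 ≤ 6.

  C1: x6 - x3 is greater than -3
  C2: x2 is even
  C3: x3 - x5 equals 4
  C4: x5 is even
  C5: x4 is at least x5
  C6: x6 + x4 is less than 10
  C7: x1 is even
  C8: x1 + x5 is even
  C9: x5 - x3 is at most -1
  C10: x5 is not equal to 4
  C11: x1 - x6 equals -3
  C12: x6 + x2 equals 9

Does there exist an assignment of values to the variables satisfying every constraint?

Satisfiable

Setting (x1, x2, x3, x4, x5, x6) = (2, 4, 6, 2, 2, 5) satisfies everything: constraint 1: x6 - x3 = -1; constraint 3: x3 - x5 = 4, and the others follow.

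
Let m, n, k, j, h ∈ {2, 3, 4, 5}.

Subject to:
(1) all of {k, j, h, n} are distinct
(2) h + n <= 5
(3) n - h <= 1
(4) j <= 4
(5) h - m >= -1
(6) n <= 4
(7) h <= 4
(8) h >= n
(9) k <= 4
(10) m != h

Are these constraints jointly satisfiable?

Constraints 4, 6, 7, and 9 confine each of k, j, h, n to the 3 values {2, …, 4} (the domain already gives each ≥ 2).
Constraint 1 requires all 4 of them to be distinct, but only 3 values are available — impossible by the pigeonhole principle.

Unsatisfiable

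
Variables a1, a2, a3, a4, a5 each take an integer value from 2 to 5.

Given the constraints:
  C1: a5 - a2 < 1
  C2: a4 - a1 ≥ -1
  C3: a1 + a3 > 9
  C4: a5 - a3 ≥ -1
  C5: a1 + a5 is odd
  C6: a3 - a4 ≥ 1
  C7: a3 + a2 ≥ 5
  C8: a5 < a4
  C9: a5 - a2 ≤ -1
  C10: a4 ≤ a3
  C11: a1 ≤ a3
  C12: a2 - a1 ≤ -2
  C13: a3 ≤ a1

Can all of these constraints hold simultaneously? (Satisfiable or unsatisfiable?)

Unsatisfiable

Constraints 2, 4, 6, 9, and 12 give a1 − a2 ≥ 2, a2 − a5 ≥ 1, a5 − a3 ≥ -1, a3 − a4 ≥ 1, a4 − a1 ≥ -1.
Adding all 5 inequalities: the left sides telescope to 0, and the right sides sum to 2 + 1 + (-1) + 1 + (-1) = 2. So 0 ≥ 2, which is false.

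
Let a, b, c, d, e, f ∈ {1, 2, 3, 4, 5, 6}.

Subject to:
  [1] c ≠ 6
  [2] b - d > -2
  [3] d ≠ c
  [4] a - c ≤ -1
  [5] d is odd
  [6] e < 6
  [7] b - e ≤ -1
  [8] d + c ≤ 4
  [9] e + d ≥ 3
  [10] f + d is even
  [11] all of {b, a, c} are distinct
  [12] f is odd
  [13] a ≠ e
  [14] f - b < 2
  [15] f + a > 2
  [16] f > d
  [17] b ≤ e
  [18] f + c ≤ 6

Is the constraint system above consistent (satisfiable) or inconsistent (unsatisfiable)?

Satisfiable

One satisfying assignment is a = 1, b = 2, c = 3, d = 1, e = 3, f = 3.
For the less obvious constraints — constraint 2: b - d = 1; constraint 4: a - c = -2; constraint 7: b - e = -1 — and the others hold by inspection.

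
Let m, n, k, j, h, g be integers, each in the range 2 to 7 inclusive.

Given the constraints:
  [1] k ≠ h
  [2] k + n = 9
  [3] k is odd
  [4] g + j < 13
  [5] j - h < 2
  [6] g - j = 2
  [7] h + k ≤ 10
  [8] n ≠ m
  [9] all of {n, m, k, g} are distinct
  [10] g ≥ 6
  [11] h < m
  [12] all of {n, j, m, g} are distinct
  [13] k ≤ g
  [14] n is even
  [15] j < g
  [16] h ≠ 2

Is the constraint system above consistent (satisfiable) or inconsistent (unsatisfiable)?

Satisfiable

Setting (m, n, k, j, h, g) = (6, 4, 5, 5, 4, 7) satisfies everything: constraint 2: k + n = 9; constraint 4: g + j = 12, and the others follow.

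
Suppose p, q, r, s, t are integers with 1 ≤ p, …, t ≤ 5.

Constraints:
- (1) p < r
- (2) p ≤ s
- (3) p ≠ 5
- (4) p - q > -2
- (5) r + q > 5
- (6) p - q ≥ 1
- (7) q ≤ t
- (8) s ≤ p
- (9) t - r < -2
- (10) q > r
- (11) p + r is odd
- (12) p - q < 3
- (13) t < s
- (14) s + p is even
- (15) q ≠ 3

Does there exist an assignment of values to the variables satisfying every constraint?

Constraints 1, 7, 8, 10, and 13 give q ≤ t, t < s, s ≤ p, p < r, r < q. Chaining: q ≤ t < s ≤ p < r < q, which forces q < q — impossible.

Unsatisfiable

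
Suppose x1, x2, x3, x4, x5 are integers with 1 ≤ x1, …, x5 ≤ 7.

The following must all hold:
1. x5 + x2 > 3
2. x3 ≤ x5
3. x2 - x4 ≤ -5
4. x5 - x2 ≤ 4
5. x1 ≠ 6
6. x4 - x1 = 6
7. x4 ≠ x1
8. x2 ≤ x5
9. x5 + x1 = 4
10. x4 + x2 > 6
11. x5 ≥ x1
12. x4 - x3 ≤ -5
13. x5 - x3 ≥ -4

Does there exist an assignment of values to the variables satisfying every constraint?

Constraints 3, 4, 12, and 13 give x4 − x2 ≥ 5, x2 − x5 ≥ -4, x5 − x3 ≥ -4, x3 − x4 ≥ 5.
Adding all 4 inequalities: the left sides telescope to 0, and the right sides sum to 5 + (-4) + (-4) + 5 = 2. So 0 ≥ 2, which is false.

Unsatisfiable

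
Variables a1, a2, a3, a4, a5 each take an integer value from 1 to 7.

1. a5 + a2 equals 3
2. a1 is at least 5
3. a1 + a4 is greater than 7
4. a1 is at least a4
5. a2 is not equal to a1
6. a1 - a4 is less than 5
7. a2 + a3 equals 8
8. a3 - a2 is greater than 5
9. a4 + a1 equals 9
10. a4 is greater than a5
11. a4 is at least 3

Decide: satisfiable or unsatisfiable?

Satisfiable

Try a1 = 6, a2 = 1, a3 = 7, a4 = 3, a5 = 2.
Check constraint 1: a5 + a2 = 3; constraint 3: a1 + a4 = 9; constraint 6: a1 - a4 = 3. The remaining constraints are straightforward to verify.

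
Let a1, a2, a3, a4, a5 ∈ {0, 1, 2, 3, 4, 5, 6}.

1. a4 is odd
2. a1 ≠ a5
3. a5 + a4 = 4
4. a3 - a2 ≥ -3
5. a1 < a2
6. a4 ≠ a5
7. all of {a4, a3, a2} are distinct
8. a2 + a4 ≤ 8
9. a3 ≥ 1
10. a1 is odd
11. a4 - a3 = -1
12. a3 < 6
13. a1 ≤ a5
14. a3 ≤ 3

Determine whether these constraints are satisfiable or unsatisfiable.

Satisfiable

Try a1 = 1, a2 = 5, a3 = 2, a4 = 1, a5 = 3.
Check constraint 3: a5 + a4 = 4; constraint 4: a3 - a2 = -3. The remaining constraints are straightforward to verify.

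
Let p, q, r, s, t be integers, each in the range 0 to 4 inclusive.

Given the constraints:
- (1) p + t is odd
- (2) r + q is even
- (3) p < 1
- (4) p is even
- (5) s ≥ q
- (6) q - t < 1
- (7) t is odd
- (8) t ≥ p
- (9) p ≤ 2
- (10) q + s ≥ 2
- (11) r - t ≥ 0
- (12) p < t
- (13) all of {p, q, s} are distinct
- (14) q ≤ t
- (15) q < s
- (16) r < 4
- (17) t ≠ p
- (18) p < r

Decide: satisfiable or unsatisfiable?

Satisfiable

Take p = 0, q = 1, r = 3, s = 2, t = 1. Then constraint 6: q - t = 0; constraint 10: q + s = 3, and every other listed constraint is also met.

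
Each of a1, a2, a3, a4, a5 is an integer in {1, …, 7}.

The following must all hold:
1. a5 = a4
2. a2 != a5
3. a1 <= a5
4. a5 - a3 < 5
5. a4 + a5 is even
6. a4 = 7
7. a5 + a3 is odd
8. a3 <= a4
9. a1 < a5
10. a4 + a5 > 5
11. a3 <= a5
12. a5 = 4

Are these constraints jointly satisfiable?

Constraint 12 fixes a5 = 4 and constraint 6 fixes a4 = 7, but constraint 1 requires a5 = a4. Since 4 ≠ 7, contradiction.

Unsatisfiable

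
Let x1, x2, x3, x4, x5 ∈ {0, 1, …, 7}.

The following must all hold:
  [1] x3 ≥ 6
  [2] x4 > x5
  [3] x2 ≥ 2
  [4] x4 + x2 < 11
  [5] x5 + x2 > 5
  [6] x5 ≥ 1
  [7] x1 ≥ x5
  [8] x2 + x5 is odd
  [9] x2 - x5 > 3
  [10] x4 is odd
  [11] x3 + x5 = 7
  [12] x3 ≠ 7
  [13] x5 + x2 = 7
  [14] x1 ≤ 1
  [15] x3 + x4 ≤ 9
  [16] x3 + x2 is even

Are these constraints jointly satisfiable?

Try x1 = 1, x2 = 6, x3 = 6, x4 = 3, x5 = 1.
Check constraint 4: x4 + x2 = 9; constraint 5: x5 + x2 = 7. The remaining constraints are straightforward to verify.

Satisfiable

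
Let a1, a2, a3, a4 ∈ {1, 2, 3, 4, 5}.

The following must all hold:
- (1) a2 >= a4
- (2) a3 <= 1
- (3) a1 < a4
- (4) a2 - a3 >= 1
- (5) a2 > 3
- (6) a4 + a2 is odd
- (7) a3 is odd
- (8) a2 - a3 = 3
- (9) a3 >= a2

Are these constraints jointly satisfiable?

Unsatisfiable

From constraint 5: a2 ≥ 4. From constraints 2 and 9: a2 ≤ a3 and a3 ≤ 1, so a2 ≤ 1. But 1 < 4, so no value of a2 works.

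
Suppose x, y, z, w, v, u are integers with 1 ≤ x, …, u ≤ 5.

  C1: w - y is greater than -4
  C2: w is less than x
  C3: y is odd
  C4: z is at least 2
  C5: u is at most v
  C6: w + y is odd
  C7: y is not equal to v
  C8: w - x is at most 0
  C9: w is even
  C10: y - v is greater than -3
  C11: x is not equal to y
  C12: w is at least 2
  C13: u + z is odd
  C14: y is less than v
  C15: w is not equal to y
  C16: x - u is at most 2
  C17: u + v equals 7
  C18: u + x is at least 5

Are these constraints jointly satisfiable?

Satisfiable

Take x = 4, y = 3, z = 5, w = 2, v = 5, u = 2. Then constraint 1: w - y = -1; constraint 8: w - x = -2, and every other listed constraint is also met.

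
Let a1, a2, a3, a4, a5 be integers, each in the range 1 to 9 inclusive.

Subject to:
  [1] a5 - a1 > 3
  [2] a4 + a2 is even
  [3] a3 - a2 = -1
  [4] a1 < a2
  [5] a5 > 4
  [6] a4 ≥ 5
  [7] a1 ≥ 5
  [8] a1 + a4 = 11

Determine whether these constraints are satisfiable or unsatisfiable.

Satisfiable

One satisfying assignment is a1 = 5, a2 = 8, a3 = 7, a4 = 6, a5 = 9.
For the less obvious constraints — constraint 1: a5 - a1 = 4; constraint 3: a3 - a2 = -1; constraint 8: a1 + a4 = 11 — and the others hold by inspection.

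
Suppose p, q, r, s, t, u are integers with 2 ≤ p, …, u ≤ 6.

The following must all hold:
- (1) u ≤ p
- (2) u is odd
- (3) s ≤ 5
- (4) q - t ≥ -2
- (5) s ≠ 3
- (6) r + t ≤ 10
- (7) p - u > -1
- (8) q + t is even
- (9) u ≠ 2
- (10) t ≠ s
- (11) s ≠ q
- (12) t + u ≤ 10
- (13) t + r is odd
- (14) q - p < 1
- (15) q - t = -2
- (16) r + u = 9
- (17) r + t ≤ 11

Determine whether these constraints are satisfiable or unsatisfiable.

Setting (p, q, r, s, t, u) = (5, 3, 4, 2, 5, 5) satisfies everything: constraint 4: q - t = -2; constraint 6: r + t = 9; constraint 7: p - u = 0, and the others follow.

Satisfiable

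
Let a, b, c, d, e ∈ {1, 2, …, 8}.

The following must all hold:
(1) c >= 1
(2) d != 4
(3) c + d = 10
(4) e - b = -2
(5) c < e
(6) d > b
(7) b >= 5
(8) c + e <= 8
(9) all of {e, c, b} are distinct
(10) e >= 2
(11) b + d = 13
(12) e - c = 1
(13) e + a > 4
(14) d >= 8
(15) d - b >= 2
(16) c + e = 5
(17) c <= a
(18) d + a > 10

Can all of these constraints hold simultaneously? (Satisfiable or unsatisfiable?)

Satisfiable

Take a = 4, b = 5, c = 2, d = 8, e = 3. Then constraint 3: c + d = 10; constraint 4: e - b = -2, and every other listed constraint is also met.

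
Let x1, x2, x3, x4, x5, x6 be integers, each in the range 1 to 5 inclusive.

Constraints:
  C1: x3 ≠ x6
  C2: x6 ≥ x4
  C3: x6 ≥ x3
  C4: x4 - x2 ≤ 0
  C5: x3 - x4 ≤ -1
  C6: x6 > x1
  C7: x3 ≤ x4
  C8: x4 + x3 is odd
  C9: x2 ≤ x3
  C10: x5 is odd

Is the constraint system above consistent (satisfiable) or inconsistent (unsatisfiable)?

Constraints 4, 5, and 9 give x4 ≤ x2, x2 ≤ x3, x3 < x4. Chaining: x4 ≤ x2 ≤ x3 < x4, which forces x4 < x4 — impossible.

Unsatisfiable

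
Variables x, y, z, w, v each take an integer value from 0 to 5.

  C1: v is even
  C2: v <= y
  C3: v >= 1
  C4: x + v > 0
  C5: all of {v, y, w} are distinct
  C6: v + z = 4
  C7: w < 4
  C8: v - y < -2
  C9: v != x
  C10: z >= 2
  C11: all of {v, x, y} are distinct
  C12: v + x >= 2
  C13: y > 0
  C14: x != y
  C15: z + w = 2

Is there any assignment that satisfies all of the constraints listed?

Try x = 0, y = 5, z = 2, w = 0, v = 2.
Check constraint 4: x + v = 2; constraint 6: v + z = 4. The remaining constraints are straightforward to verify.

Satisfiable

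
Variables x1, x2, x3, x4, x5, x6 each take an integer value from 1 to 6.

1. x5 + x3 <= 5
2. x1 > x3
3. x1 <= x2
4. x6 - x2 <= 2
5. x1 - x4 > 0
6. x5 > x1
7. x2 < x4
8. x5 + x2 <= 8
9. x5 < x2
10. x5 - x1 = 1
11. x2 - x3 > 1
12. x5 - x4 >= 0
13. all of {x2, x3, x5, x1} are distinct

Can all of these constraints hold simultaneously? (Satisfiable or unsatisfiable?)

Unsatisfiable

Constraints 5, 6, 7, and 9 give x5 < x2, x2 < x4, x4 < x1, x1 < x5. Chaining: x5 < x2 < x4 < x1 < x5, which forces x5 < x5 — impossible.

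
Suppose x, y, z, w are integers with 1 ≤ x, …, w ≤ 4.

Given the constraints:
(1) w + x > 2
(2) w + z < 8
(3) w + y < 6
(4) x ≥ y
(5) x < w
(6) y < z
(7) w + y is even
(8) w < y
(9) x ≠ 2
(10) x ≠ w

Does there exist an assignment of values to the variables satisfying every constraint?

Unsatisfiable

Constraints 4, 5, and 8 give y ≤ x, x < w, w < y. Chaining: y ≤ x < w < y, which forces y < y — impossible.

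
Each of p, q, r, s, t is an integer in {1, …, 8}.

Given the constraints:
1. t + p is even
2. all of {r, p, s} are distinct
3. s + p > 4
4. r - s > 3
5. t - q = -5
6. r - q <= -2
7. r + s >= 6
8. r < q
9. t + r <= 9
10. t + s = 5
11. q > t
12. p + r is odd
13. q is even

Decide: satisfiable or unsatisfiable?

Satisfiable

The assignment p = 3, q = 8, r = 6, s = 2, t = 3 works:
  constraint 3 holds since s + p = 5.
  constraint 4 holds since r - s = 4.
The rest check out directly.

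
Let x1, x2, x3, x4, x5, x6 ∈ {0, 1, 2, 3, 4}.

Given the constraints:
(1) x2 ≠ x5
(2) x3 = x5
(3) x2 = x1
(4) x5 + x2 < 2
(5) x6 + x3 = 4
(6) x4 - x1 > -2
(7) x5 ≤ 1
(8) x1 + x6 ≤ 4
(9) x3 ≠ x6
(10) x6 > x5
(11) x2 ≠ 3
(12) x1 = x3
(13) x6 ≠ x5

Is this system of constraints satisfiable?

Unsatisfiable

From constraints 2, 3, and 12, x2 = x1 = x3 = x5, so x2 = x5. But constraint 1 says x2 ≠ x5. Contradiction.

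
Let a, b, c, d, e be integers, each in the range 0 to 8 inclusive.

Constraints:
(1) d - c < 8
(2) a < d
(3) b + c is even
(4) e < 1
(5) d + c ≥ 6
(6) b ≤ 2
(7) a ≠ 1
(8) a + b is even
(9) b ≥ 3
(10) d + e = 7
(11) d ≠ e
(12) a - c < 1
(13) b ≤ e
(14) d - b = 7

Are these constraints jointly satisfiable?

Unsatisfiable

From constraints 9 and 13: e ≥ b and b ≥ 3, so e ≥ 3. From constraint 4: e ≤ 0. But 0 < 3, so no value of e works.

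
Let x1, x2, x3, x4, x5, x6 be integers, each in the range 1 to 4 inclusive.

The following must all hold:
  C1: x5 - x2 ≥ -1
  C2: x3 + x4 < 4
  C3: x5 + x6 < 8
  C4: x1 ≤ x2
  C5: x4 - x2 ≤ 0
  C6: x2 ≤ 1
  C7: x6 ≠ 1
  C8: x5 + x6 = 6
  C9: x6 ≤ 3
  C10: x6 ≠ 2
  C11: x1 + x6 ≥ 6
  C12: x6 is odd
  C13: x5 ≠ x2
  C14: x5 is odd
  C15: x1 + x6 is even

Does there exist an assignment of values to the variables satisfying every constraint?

From constraints 4 and 6: x1 ≤ x2 ≤ 1. From constraint 9: x6 ≤ 3. Hence x1 + x6 ≤ 4. But constraint 11 requires x1 + x6 ≥ 6, and 6 > 4. Contradiction.

Unsatisfiable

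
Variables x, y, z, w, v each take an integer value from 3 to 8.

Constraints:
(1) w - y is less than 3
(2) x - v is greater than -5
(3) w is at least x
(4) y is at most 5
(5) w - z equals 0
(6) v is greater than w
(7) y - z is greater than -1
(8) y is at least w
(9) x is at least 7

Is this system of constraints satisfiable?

From constraints 3 and 9: w ≥ x and x ≥ 7, so w ≥ 7. From constraints 4 and 8: w ≤ y and y ≤ 5, so w ≤ 5. But 5 < 7, so no value of w works.

Unsatisfiable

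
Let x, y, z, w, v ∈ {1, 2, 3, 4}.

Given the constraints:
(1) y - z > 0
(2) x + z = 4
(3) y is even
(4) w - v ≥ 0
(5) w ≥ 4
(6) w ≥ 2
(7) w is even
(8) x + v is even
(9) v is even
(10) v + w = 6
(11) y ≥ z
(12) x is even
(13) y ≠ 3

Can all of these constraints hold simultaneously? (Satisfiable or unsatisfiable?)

The assignment x = 2, y = 4, z = 2, w = 4, v = 2 works:
  constraint 1 holds since y - z = 2.
  constraint 2 holds since x + z = 4.
The rest check out directly.

Satisfiable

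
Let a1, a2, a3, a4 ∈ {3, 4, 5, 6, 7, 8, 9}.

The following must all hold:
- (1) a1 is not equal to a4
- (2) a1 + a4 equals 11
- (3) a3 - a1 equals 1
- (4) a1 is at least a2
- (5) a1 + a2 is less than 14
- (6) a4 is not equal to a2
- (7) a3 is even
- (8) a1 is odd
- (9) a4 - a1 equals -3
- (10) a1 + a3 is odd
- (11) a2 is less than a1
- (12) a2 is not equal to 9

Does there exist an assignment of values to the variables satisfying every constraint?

Setting (a1, a2, a3, a4) = (7, 6, 8, 4) satisfies everything: constraint 2: a1 + a4 = 11; constraint 3: a3 - a1 = 1, and the others follow.

Satisfiable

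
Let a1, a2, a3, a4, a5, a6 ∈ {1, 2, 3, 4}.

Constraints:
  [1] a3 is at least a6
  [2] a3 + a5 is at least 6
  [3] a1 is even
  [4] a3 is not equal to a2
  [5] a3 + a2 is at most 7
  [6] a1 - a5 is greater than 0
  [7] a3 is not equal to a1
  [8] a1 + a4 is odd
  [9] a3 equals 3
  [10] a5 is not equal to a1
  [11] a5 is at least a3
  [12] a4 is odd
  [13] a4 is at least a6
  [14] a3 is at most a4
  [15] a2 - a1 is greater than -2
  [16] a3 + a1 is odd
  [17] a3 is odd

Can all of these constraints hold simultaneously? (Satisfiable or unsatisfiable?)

Try a1 = 4, a2 = 4, a3 = 3, a4 = 3, a5 = 3, a6 = 3.
Check constraint 2: a3 + a5 = 6; constraint 5: a3 + a2 = 7. The remaining constraints are straightforward to verify.

Satisfiable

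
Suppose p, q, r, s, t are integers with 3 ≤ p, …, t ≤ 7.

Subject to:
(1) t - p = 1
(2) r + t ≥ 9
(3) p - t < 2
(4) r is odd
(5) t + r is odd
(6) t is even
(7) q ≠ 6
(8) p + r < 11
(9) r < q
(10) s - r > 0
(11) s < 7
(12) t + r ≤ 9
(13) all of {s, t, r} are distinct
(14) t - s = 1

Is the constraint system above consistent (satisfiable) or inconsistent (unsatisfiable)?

Satisfiable

Take p = 5, q = 7, r = 3, s = 5, t = 6. Then constraint 1: t - p = 1; constraint 2: r + t = 9; constraint 3: p - t = -1, and every other listed constraint is also met.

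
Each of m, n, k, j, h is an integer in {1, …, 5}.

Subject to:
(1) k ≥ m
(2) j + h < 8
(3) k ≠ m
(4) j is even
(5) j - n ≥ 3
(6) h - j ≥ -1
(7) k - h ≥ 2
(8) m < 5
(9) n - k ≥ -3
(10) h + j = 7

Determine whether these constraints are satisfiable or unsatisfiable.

Constraints 5, 6, 7, and 9 give j − n ≥ 3, n − k ≥ -3, k − h ≥ 2, h − j ≥ -1.
Adding all 4 inequalities: the left sides telescope to 0, and the right sides sum to 3 + (-3) + 2 + (-1) = 1. So 0 ≥ 1, which is false.

Unsatisfiable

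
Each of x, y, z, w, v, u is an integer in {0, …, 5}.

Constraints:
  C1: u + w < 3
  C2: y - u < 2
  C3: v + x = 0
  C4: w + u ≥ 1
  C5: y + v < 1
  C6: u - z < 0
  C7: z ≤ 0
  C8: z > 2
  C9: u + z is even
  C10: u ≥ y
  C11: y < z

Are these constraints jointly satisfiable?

From constraint 8: z ≥ 3. From constraint 7: z ≤ 0. But 0 < 3, so no value of z works.

Unsatisfiable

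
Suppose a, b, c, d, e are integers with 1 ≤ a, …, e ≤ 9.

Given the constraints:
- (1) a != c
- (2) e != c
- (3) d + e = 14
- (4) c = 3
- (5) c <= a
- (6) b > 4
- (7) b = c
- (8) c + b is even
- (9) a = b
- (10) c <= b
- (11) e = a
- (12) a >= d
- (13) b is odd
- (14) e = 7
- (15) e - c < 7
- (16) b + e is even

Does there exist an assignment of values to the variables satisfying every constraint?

Constraint 14 fixes e = 7 and constraint 4 fixes c = 3. Constraints 7, 9, and 11 give e = a = b = c, so e = c. But 7 ≠ 3 — contradiction.

Unsatisfiable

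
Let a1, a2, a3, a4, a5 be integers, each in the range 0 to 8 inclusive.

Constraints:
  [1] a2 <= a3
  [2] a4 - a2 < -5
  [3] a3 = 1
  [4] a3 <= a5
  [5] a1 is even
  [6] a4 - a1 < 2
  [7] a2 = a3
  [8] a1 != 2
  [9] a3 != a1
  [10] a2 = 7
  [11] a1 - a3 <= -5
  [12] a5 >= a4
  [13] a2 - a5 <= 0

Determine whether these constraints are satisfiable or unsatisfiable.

Unsatisfiable

Constraint 10 fixes a2 = 7 and constraint 3 fixes a3 = 1, but constraint 7 requires a2 = a3. Since 7 ≠ 1, contradiction.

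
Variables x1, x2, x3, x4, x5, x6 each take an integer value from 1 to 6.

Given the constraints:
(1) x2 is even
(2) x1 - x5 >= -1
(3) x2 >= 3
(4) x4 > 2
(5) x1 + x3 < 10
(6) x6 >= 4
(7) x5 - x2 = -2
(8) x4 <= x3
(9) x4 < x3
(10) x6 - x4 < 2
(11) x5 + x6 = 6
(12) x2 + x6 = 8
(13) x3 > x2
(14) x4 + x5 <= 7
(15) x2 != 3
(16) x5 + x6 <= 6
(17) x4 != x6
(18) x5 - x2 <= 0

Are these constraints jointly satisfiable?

The assignment x1 = 2, x2 = 4, x3 = 6, x4 = 5, x5 = 2, x6 = 4 works:
  constraint 2 holds since x1 - x5 = 0.
  constraint 5 holds since x1 + x3 = 8.
The rest check out directly.

Satisfiable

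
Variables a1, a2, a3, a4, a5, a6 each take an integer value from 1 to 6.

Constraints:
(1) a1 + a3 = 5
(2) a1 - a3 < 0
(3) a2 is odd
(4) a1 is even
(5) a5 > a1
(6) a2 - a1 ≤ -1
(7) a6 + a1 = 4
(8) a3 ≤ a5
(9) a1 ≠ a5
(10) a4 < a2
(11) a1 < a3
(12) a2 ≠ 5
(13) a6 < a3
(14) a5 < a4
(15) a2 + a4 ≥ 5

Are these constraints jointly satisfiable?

Unsatisfiable

Constraints 6, 8, 10, 11, and 14 give a1 < a3, a3 ≤ a5, a5 < a4, a4 < a2, a2 < a1. Chaining: a1 < a3 ≤ a5 < a4 < a2 < a1, which forces a1 < a1 — impossible.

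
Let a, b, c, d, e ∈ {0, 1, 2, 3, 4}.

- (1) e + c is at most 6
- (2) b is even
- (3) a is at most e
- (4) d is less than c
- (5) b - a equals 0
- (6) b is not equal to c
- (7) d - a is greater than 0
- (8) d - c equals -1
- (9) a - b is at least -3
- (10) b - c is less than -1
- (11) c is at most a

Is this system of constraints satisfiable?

Unsatisfiable

Constraints 4, 7, and 11 give c ≤ a, a < d, d < c. Chaining: c ≤ a < d < c, which forces c < c — impossible.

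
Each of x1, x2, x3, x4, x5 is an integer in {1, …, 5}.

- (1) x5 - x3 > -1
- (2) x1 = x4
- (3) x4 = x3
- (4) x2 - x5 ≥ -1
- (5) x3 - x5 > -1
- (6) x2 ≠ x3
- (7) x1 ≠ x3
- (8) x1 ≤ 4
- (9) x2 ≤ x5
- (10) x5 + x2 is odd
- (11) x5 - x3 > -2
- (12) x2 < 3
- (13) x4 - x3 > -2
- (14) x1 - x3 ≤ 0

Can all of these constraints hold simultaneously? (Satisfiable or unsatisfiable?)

Unsatisfiable

From constraints 2 and 3, x1 = x4 = x3, so x1 = x3. But constraint 7 says x1 ≠ x3. Contradiction.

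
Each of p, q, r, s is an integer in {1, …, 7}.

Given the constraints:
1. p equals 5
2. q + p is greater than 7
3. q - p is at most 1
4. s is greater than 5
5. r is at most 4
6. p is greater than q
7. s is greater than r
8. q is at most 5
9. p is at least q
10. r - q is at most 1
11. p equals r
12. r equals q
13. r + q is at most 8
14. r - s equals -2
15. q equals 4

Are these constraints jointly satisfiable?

Unsatisfiable

Constraint 1 fixes p = 5 and constraint 15 fixes q = 4. Constraints 11 and 12 give p = r = q, so p = q. But 5 ≠ 4 — contradiction.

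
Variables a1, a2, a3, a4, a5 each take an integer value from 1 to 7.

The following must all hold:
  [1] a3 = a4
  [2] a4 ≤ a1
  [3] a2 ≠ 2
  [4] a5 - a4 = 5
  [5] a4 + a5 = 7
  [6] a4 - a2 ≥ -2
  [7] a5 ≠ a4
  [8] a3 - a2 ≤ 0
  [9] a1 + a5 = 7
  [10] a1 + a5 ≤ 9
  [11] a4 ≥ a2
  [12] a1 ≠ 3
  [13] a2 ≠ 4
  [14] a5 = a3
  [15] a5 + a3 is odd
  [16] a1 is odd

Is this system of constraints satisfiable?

From constraints 1 and 14, a5 = a3 = a4, so a5 = a4. But constraint 7 says a5 ≠ a4. Contradiction.

Unsatisfiable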